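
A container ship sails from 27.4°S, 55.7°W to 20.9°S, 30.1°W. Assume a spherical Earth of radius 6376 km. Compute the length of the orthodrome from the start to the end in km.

2693 km

cos σ = sin φ₁ sin φ₂ + cos φ₁ cos φ₂ cos Δλ
      = sin(-27.40°)sin(-20.90°) + cos(-27.40°)cos(-20.90°)cos(25.60°) = 0.9122
σ = 24.196° → d = Rσ = 6376·0.42229 = 2693 km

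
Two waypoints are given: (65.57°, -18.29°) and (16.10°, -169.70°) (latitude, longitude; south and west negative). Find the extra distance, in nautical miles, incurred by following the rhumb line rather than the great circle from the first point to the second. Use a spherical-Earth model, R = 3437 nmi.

1230 nmi

Great circle: cos σ = sin φ₁ sin φ₂ + cos φ₁ cos φ₂ cos Δλ,  σ = 1.6674 rad → d_gc = 5730.7 nmi
Rhumb line: Δψ = -1.2455, q = Δφ/Δψ = 0.6932, d_rh = R√(Δφ²+q²Δλ²) = 6960.7 nmi
Excess = 6960.7 − 5730.7 = 1230.0 ≈ 1230 nmi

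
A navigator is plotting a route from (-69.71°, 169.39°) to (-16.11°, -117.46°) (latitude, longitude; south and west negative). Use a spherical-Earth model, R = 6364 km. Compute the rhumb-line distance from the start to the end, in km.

Δψ = ln[tan(π/4+φ₂/2)/tan(π/4+φ₁/2)] = +1.4358;  Δφ = +0.9355 rad,  Δλ = +1.2767 rad
q = Δφ/Δψ = 0.6516
d = R·√(Δφ² + q²Δλ²) = 6364·1.25186 = 7967 km

7967 km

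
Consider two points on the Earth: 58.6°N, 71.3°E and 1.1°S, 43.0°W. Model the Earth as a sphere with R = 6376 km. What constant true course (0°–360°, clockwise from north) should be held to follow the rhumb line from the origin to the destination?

Meridional parts: M(φ₁)=+1.2691, M(φ₂)=-0.0192 → ΔM = -1.2883;  Δλ = -1.9949 rad
tan C = Δλ / ΔM = +1.5485 → C = 237.15°

237.1°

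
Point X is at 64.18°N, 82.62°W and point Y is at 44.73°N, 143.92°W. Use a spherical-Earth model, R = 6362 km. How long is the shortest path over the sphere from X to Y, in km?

cos σ = sin φ₁ sin φ₂ + cos φ₁ cos φ₂ cos Δλ
      = sin(64.18°)sin(44.73°) + cos(64.18°)cos(44.73°)cos(-61.30°) = 0.7821
σ = 38.547° → d = Rσ = 6362·0.67277 = 4280 km

4280 km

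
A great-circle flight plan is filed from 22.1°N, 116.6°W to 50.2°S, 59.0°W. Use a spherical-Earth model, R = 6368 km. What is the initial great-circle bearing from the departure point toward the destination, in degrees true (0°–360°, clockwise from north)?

147.3°

θ = atan2( sin Δλ·cos φ₂ ,  cos φ₁ sin φ₂ − sin φ₁ cos φ₂ cos Δλ )
  = atan2(+0.5405, -0.8409) = 147.27°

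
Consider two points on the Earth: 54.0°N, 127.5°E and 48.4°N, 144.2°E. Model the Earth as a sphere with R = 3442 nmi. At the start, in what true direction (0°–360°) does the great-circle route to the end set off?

θ = atan2( sin Δλ·cos φ₂ ,  cos φ₁ sin φ₂ − sin φ₁ cos φ₂ cos Δλ )
  = atan2(+0.1908, -0.0749) = 111.44°

111.4°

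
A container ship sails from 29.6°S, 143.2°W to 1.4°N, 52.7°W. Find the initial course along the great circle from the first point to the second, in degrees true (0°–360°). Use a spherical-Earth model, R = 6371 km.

N = sin Δλ·cos φ₂ = +0.9997;  D = cos φ₁ sin φ₂ − sin φ₁ cos φ₂ cos Δλ = +0.0169
initial course = atan2(N, D) = 89.03°

89.0°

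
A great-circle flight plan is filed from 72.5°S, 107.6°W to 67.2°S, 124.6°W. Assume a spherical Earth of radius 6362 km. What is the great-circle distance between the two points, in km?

871 km

Haversine: a = sin²(Δφ/2)+cos φ₁ cos φ₂ sin²(Δλ/2) = 0.00468;  σ = 2·atan2(√a,√(1−a))
σ = 7.848° → d = Rσ = 6362·0.13698 = 871 km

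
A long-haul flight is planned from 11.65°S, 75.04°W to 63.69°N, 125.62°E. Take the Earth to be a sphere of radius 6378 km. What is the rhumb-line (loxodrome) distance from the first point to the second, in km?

Rhumb course C = atan2(Δλ, Δψ) with Δψ = ln[tan(π/4+φ₂/2)/tan(π/4+φ₁/2)] = +1.6584, Δλ = -2.7810 → C = 300.81°
d = R·|Δφ| / |cos C| = 6378·1.31493 / 0.51217 = 16375 km

16375 km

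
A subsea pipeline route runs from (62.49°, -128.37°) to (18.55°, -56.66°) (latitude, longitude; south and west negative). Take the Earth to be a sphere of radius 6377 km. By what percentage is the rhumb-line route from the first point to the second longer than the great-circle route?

3.3%

Great circle: σ = 1.1378 rad → d_gc = Rσ = 7255.8 km
Rhumb: Δφ = -0.7669, Δλ = +1.2516, Δψ = -1.0778, q = Δφ/Δψ = 0.7116 → d_rh = R√(Δφ²+q²Δλ²) = 7494.6 km
Excess = (7494.6 − 7255.8) / 7255.8 = 238.8 / 7255.8 = 3.29% ≈ 3.3%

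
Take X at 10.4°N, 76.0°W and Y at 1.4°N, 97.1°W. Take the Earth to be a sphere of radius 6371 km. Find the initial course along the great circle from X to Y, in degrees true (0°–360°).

θ = atan2( sin Δλ·cos φ₂ ,  cos φ₁ sin φ₂ − sin φ₁ cos φ₂ cos Δλ )
  = atan2(-0.3599, -0.1443) = 248.15°

248.1°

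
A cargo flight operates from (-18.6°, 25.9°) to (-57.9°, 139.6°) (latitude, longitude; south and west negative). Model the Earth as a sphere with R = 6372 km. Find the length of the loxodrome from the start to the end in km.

Δψ = ln[tan(π/4+φ₂/2)/tan(π/4+φ₁/2)] = -0.9154;  Δφ = -0.6859 rad,  Δλ = +1.9844 rad
q = Δφ/Δψ = 0.7493
d = R·√(Δφ² + q²Δλ²) = 6372·1.63755 = 10434 km

10434 km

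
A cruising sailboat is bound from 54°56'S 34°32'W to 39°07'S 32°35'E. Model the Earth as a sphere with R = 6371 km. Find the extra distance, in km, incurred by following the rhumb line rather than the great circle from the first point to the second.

173 km

Great circle: cos σ = sin φ₁ sin φ₂ + cos φ₁ cos φ₂ cos Δλ,  σ = 0.8097 rad → d_gc = 5158.6 km
Rhumb line: Δψ = +0.4093, q = Δφ/Δψ = 0.6745, d_rh = R√(Δφ²+q²Δλ²) = 5331.9 km
Excess = 5331.9 − 5158.6 = 173.3 ≈ 173 km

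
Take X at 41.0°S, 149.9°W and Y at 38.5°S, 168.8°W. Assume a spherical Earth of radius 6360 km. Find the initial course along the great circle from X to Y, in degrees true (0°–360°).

N = sin Δλ·cos φ₂ = -0.2535;  D = cos φ₁ sin φ₂ − sin φ₁ cos φ₂ cos Δλ = +0.0159
initial course = atan2(N, D) = 273.60°

273.6°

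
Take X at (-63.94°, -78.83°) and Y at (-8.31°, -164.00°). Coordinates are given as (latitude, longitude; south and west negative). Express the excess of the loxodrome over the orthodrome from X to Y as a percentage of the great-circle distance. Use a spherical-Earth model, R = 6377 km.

4.3%

Great circle: σ = 1.4036 rad → d_gc = Rσ = 8950.6 km
Rhumb: Δφ = +0.9709, Δλ = -1.4865, Δψ = +1.3180, q = Δφ/Δψ = 0.7367 → d_rh = R√(Δφ²+q²Δλ²) = 9332.9 km
Excess = (9332.9 − 8950.6) / 8950.6 = 382.3 / 8950.6 = 4.27% ≈ 4.3%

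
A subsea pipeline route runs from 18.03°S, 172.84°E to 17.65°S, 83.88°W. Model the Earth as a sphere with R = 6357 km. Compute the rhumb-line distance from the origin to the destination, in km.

Δψ = ln[tan(π/4+φ₂/2)/tan(π/4+φ₁/2)] = +0.0070;  Δφ = +0.0066 rad,  Δλ = +1.8026 rad
q = Δφ/Δψ = 0.9519
d = R·√(Δφ² + q²Δλ²) = 6357·1.71591 = 10908 km

10908 km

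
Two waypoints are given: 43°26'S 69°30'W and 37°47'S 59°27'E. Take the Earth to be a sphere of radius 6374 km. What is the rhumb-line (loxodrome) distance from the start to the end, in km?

Rhumb course C = atan2(Δλ, Δψ) with Δψ = ln[tan(π/4+φ₂/2)/tan(π/4+φ₁/2)] = +0.1300, Δλ = +2.2506 → C = 86.69°
d = R·|Δφ| / |cos C| = 6374·0.09861 / 0.05768 = 10898 km

10898 km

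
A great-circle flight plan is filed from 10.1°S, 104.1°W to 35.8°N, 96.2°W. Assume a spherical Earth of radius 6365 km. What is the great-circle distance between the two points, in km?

Haversine: a = sin²(Δφ/2)+cos φ₁ cos φ₂ sin²(Δλ/2) = 0.15583;  σ = 2·atan2(√a,√(1−a))
σ = 46.502° → d = Rσ = 6365·0.81161 = 5166 km

5166 km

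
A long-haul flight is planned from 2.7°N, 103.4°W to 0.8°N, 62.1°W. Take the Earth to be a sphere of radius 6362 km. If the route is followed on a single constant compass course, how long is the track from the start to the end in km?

Δψ = ln[tan(π/4+φ₂/2)/tan(π/4+φ₁/2)] = -0.0332;  Δφ = -0.0332 rad,  Δλ = +0.7208 rad
q = Δφ/Δψ = 0.9995
d = R·√(Δφ² + q²Δλ²) = 6362·0.72121 = 4588 km

4588 km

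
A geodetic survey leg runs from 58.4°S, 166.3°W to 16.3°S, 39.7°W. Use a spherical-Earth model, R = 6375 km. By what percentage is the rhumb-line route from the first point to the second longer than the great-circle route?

Great circle: σ = 1.6316 rad → d_gc = Rσ = 10401.7 km
Rhumb: Δφ = +0.7348, Δλ = +2.2096, Δψ = +0.9740, q = Δφ/Δψ = 0.7544 → d_rh = R√(Δφ²+q²Δλ²) = 11613.1 km
Excess = (11613.1 − 10401.7) / 10401.7 = 1211.4 / 10401.7 = 11.646% ≈ 11.6%

11.6%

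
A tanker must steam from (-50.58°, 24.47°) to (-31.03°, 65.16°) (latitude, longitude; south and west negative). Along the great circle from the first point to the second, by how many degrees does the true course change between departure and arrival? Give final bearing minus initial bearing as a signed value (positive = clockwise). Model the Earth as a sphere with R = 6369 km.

-27.6°

Initial bearing θ₁ = atan2(sin Δλ cos φ₂, cos φ₁ sin φ₂ − sin φ₁ cos φ₂ cos Δλ) = 72.64°
Final bearing θ₂ = (initial bearing from the destination back to the start) + 180° = 45.02°
Δθ = θ₂ − θ₁ = -27.6°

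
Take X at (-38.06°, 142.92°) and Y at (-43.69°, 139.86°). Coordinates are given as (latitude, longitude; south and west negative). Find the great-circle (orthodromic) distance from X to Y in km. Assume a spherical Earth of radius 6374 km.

Haversine: a = sin²(Δφ/2)+cos φ₁ cos φ₂ sin²(Δλ/2) = 0.00282;  σ = 2·atan2(√a,√(1−a))
σ = 6.086° → d = Rσ = 6374·0.10622 = 677 km

677 km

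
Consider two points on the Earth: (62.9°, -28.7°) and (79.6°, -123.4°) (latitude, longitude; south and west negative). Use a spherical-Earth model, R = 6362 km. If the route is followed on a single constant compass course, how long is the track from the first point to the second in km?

3653 km

Δψ = ln[tan(π/4+φ₂/2)/tan(π/4+φ₁/2)] = +0.9739;  Δφ = +0.2915 rad,  Δλ = -1.6528 rad
q = Δφ/Δψ = 0.2993
d = R·√(Δφ² + q²Δλ²) = 6362·0.57416 = 3653 km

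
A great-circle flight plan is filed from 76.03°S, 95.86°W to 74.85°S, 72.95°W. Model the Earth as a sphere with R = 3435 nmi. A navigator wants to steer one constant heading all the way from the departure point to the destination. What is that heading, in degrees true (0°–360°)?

78.4°

Δψ = ln[tan(π/4+φ₂/2)/tan(π/4+φ₁/2)] = +0.0820
Δλ = +0.3999 rad (taken the short way round)
course = atan2(Δλ, Δψ) = 78.42°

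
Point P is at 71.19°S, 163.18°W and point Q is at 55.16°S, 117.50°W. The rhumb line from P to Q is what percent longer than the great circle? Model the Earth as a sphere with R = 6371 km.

Great circle: σ = 0.4380 rad → d_gc = Rσ = 2790.4 km
Rhumb: Δφ = +0.2798, Δλ = +0.7973, Δψ = +0.6388, q = Δφ/Δψ = 0.4379 → d_rh = R√(Δφ²+q²Δλ²) = 2850.5 km
Excess = (2850.5 − 2790.4) / 2790.4 = 60.1 / 2790.4 = 2.154% ≈ 2.2%

2.2%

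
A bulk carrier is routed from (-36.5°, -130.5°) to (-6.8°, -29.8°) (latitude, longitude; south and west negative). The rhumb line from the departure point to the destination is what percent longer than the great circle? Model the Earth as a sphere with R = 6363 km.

Great circle: σ = 1.6486 rad → d_gc = Rσ = 10490.3 km
Rhumb: Δφ = +0.5184, Δλ = +1.7575, Δψ = +0.5661, q = Δφ/Δψ = 0.9156 → d_rh = R√(Δφ²+q²Δλ²) = 10757.7 km
Excess = (10757.7 − 10490.3) / 10490.3 = 267.4 / 10490.3 = 2.549% ≈ 2.5%

2.5%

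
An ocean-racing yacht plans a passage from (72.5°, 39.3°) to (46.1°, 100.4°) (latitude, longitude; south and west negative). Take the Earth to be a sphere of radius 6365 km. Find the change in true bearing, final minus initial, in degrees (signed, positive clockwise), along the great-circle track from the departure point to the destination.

At departure: θ₁ = atan2(sin Δλ cos φ₂, cos φ₁ sin φ₂ − sin φ₁ cos φ₂ cos Δλ) = 99.62°
At arrival: θ₂ = atan2(sin Δλ cos φ₁, −cos φ₂ sin φ₁ + sin φ₂ cos φ₁ cos Δλ) = 154.69°
Δθ = θ₂ − θ₁ = +55.1°

+55.1°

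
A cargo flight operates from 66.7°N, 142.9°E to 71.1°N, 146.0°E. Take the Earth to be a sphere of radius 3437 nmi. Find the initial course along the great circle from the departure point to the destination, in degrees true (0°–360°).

12.8°

N = sin Δλ·cos φ₂ = +0.0175;  D = cos φ₁ sin φ₂ − sin φ₁ cos φ₂ cos Δλ = +0.0772
initial course = atan2(N, D) = 12.79°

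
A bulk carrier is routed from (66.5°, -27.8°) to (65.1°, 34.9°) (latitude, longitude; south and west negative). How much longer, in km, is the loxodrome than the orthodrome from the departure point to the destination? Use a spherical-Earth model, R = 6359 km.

Great circle: cos σ = sin φ₁ sin φ₂ + cos φ₁ cos φ₂ cos Δλ,  σ = 0.4304 rad → d_gc = 2736.7 km
Rhumb line: Δψ = -0.0596, q = Δφ/Δψ = 0.4098, d_rh = R√(Δφ²+q²Δλ²) = 2856.0 km
Excess = 2856.0 − 2736.7 = 119.3 ≈ 119 km

119 km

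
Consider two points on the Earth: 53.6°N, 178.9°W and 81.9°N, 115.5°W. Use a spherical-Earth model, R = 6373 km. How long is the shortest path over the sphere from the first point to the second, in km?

3721 km

Haversine: a = sin²(Δφ/2)+cos φ₁ cos φ₂ sin²(Δλ/2) = 0.08285;  σ = 2·atan2(√a,√(1−a))
σ = 33.457° → d = Rσ = 6373·0.58393 = 3721 km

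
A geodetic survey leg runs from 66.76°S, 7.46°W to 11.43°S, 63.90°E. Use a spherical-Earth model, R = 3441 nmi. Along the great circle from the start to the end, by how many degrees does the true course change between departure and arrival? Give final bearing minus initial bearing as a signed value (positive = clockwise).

At departure: θ₁ = atan2(sin Δλ cos φ₂, cos φ₁ sin φ₂ − sin φ₁ cos φ₂ cos Δλ) = 77.28°
At arrival: θ₂ = atan2(sin Δλ cos φ₁, −cos φ₂ sin φ₁ + sin φ₂ cos φ₁ cos Δλ) = 23.12°
Δθ = θ₂ − θ₁ = -54.2°

-54.2°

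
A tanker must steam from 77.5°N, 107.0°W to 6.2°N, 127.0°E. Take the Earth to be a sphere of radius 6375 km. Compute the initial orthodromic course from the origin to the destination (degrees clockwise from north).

θ = atan2( sin Δλ·cos φ₂ ,  cos φ₁ sin φ₂ − sin φ₁ cos φ₂ cos Δλ )
  = atan2(-0.8043, +0.5939) = 306.44°

306.4°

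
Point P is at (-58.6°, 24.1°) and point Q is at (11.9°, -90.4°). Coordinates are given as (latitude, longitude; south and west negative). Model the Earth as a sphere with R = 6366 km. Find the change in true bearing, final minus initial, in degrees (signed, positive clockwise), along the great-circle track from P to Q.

At departure: θ₁ = atan2(sin Δλ cos φ₂, cos φ₁ sin φ₂ − sin φ₁ cos φ₂ cos Δλ) = 254.98°
At arrival: θ₂ = atan2(sin Δλ cos φ₁, −cos φ₂ sin φ₁ + sin φ₂ cos φ₁ cos Δλ) = 329.05°
Δθ = θ₂ − θ₁ = +74.1°

+74.1°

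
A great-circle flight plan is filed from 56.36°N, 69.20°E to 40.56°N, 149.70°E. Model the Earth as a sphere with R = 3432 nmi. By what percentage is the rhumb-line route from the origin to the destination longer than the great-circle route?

Great circle: σ = 0.9137 rad → d_gc = Rσ = 3135.8 nmi
Rhumb: Δφ = -0.2758, Δλ = +1.4050, Δψ = -0.4206, q = Δφ/Δψ = 0.6556 → d_rh = R√(Δφ²+q²Δλ²) = 3299.9 nmi
Excess = (3299.9 − 3135.8) / 3135.8 = 164.1 / 3135.8 = 5.23% ≈ 5.2%

5.2%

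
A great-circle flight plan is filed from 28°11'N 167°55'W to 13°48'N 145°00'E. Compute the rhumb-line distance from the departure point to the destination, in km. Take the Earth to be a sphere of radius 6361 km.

Δψ = ln[tan(π/4+φ₂/2)/tan(π/4+φ₁/2)] = -0.2698;  Δφ = -0.2510 rad,  Δλ = -0.8218 rad
q = Δφ/Δψ = 0.9305
d = R·√(Δφ² + q²Δλ²) = 6361·0.80476 = 5119 km

5119 km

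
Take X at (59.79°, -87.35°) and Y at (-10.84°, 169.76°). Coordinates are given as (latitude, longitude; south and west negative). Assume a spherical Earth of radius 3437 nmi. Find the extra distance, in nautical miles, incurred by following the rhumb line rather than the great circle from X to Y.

Great circle: cos σ = sin φ₁ sin φ₂ + cos φ₁ cos φ₂ cos Δλ,  σ = 1.8471 rad → d_gc = 6348.4 nmi
Rhumb line: Δψ = -1.5000, q = Δφ/Δψ = 0.8218, d_rh = R√(Δφ²+q²Δλ²) = 6609.1 nmi
Excess = 6609.1 − 6348.4 = 260.7 ≈ 261 nmi

261 nmi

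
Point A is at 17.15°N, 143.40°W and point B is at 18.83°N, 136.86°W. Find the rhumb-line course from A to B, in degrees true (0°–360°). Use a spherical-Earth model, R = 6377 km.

74.9°

Meridional parts: M(φ₁)=+0.3039, M(φ₂)=+0.3347 → ΔM = +0.0308;  Δλ = +0.1141 rad
tan C = Δλ / ΔM = +3.7024 → C = 74.89°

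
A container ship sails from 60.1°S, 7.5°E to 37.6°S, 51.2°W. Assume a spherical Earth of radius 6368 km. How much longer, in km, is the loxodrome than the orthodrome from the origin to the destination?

Great circle: cos σ = sin φ₁ sin φ₂ + cos φ₁ cos φ₂ cos Δλ,  σ = 0.7464 rad → d_gc = 4753.3 km
Rhumb line: Δψ = +0.6113, q = Δφ/Δψ = 0.6424, d_rh = R√(Δφ²+q²Δλ²) = 4880.4 km
Excess = 4880.4 − 4753.3 = 127.1 ≈ 127 km

127 km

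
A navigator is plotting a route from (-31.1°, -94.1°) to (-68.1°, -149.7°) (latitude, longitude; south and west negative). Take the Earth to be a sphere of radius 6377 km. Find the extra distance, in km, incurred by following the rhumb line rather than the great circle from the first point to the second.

Great circle: cos σ = sin φ₁ sin φ₂ + cos φ₁ cos φ₂ cos Δλ,  σ = 0.8504 rad → d_gc = 5422.9 km
Rhumb line: Δψ = -1.0710, q = Δφ/Δψ = 0.6030, d_rh = R√(Δφ²+q²Δλ²) = 5557.1 km
Excess = 5557.1 − 5422.9 = 134.2 ≈ 134 km

134 km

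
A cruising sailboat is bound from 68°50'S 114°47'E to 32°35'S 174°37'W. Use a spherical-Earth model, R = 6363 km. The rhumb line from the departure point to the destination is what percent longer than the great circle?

4.2%

Great circle: σ = 0.9232 rad → d_gc = Rσ = 5874.5 km
Rhumb: Δφ = +0.6327, Δλ = +1.2322, Δψ = +1.0754, q = Δφ/Δψ = 0.5883 → d_rh = R√(Δφ²+q²Δλ²) = 6122.4 km
Excess = (6122.4 − 5874.5) / 5874.5 = 247.9 / 5874.5 = 4.22% ≈ 4.2%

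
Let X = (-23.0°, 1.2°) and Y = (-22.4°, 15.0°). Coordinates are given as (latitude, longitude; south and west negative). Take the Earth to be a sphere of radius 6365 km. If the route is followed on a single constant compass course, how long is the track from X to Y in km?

1416 km

Δψ = ln[tan(π/4+φ₂/2)/tan(π/4+φ₁/2)] = +0.0114;  Δφ = +0.0105 rad,  Δλ = +0.2409 rad
q = Δφ/Δψ = 0.9225
d = R·√(Δφ² + q²Δλ²) = 6365·0.22244 = 1416 km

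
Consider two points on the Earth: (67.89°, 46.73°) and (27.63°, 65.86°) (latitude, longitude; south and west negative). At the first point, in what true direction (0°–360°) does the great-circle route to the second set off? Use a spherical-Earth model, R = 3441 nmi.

154.2°

N = sin Δλ·cos φ₂ = +0.2903;  D = cos φ₁ sin φ₂ − sin φ₁ cos φ₂ cos Δλ = -0.6009
initial course = atan2(N, D) = 154.21°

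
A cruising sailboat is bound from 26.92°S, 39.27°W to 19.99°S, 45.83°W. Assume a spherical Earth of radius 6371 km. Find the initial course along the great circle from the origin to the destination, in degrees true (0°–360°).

317.7°

N = sin Δλ·cos φ₂ = -0.1074;  D = cos φ₁ sin φ₂ − sin φ₁ cos φ₂ cos Δλ = +0.1179
initial course = atan2(N, D) = 317.67°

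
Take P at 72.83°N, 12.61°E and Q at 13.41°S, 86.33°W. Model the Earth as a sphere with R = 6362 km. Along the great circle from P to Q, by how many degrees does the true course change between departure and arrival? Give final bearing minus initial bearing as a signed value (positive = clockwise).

-76.9°

At departure: θ₁ = atan2(sin Δλ cos φ₂, cos φ₁ sin φ₂ − sin φ₁ cos φ₂ cos Δλ) = 274.52°
At arrival: θ₂ = atan2(sin Δλ cos φ₁, −cos φ₂ sin φ₁ + sin φ₂ cos φ₁ cos Δλ) = 197.61°
Δθ = θ₂ − θ₁ = -76.9°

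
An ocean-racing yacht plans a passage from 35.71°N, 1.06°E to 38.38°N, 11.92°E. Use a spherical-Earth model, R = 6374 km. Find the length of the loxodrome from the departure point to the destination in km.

Δψ = ln[tan(π/4+φ₂/2)/tan(π/4+φ₁/2)] = +0.0584;  Δφ = +0.0466 rad,  Δλ = +0.1895 rad
q = Δφ/Δψ = 0.7980
d = R·√(Δφ² + q²Δλ²) = 6374·0.15827 = 1009 km

1009 km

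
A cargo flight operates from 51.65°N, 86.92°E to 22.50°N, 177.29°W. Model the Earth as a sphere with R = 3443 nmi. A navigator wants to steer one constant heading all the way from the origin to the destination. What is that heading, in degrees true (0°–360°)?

Δψ = ln[tan(π/4+φ₂/2)/tan(π/4+φ₁/2)] = -0.6531
Δλ = +1.6719 rad (taken the short way round)
course = atan2(Δλ, Δψ) = 111.34°

111.3°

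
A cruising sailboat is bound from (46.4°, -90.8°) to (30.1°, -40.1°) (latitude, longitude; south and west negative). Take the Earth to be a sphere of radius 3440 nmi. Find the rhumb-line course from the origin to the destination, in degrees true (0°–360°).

112.4°

Δψ = ln[tan(π/4+φ₂/2)/tan(π/4+φ₁/2)] = -0.3650
Δλ = +0.8849 rad (taken the short way round)
course = atan2(Δλ, Δψ) = 112.42°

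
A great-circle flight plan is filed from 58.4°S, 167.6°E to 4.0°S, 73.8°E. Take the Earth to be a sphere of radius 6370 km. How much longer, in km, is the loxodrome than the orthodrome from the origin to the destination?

Great circle: cos σ = sin φ₁ sin φ₂ + cos φ₁ cos φ₂ cos Δλ,  σ = 1.5460 rad → d_gc = 9848.2 km
Rhumb line: Δψ = +1.1925, q = Δφ/Δψ = 0.7962, d_rh = R√(Δφ²+q²Δλ²) = 10272.1 km
Excess = 10272.1 − 9848.2 = 423.9 ≈ 424 km

424 km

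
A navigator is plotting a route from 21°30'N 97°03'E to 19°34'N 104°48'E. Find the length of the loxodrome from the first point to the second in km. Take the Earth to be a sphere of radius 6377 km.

836 km

Δψ = ln[tan(π/4+φ₂/2)/tan(π/4+φ₁/2)] = -0.0360;  Δφ = -0.0337 rad,  Δλ = +0.1353 rad
q = Δφ/Δψ = 0.9364
d = R·√(Δφ² + q²Δλ²) = 6377·0.13108 = 836 km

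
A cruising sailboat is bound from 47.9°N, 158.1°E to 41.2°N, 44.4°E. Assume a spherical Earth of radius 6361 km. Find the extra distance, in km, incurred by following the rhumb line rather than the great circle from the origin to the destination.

864 km

Great circle: cos σ = sin φ₁ sin φ₂ + cos φ₁ cos φ₂ cos Δλ,  σ = 1.2808 rad → d_gc = 8147.0 km
Rhumb line: Δψ = -0.1644, q = Δφ/Δψ = 0.7114, d_rh = R√(Δφ²+q²Δλ²) = 9011.3 km
Excess = 9011.3 − 8147.0 = 864.3 ≈ 864 km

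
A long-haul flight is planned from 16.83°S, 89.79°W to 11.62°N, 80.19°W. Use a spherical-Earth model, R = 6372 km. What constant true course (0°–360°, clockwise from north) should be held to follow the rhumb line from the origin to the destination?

Δψ = ln[tan(π/4+φ₂/2)/tan(π/4+φ₁/2)] = +0.5023
Δλ = +0.1676 rad (taken the short way round)
course = atan2(Δλ, Δψ) = 18.45°

18.4°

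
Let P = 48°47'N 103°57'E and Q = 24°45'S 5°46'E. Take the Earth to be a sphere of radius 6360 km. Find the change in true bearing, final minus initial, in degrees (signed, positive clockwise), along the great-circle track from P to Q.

At departure: θ₁ = atan2(sin Δλ cos φ₂, cos φ₁ sin φ₂ − sin φ₁ cos φ₂ cos Δλ) = 258.76°
At arrival: θ₂ = atan2(sin Δλ cos φ₁, −cos φ₂ sin φ₁ + sin φ₂ cos φ₁ cos Δλ) = 225.37°
Δθ = θ₂ − θ₁ = -33.4°

-33.4°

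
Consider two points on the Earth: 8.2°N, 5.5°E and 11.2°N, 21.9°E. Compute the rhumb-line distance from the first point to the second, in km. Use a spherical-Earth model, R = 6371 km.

1828 km

Δψ = ln[tan(π/4+φ₂/2)/tan(π/4+φ₁/2)] = +0.0531;  Δφ = +0.0524 rad,  Δλ = +0.2862 rad
q = Δφ/Δψ = 0.9856
d = R·√(Δφ² + q²Δλ²) = 6371·0.28693 = 1828 km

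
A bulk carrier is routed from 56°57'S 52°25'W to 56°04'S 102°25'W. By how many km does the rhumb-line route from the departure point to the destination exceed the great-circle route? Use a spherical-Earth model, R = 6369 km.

69 km

Great circle: cos σ = sin φ₁ sin φ₂ + cos φ₁ cos φ₂ cos Δλ,  σ = 0.4710 rad → d_gc = 2999.6 km
Rhumb line: Δψ = +0.0279, q = Δφ/Δψ = 0.5518, d_rh = R√(Δφ²+q²Δλ²) = 3068.4 km
Excess = 3068.4 − 2999.6 = 68.8 ≈ 69 km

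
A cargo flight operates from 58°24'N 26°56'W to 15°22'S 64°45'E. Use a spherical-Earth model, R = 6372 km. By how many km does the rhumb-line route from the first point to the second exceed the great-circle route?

Great circle: cos σ = sin φ₁ sin φ₂ + cos φ₁ cos φ₂ cos Δλ,  σ = 1.8137 rad → d_gc = 11557.1 km
Rhumb line: Δψ = -1.5339, q = Δφ/Δψ = 0.8394, d_rh = R√(Δφ²+q²Δλ²) = 11855.2 km
Excess = 11855.2 − 11557.1 = 298.1 ≈ 298 km

298 km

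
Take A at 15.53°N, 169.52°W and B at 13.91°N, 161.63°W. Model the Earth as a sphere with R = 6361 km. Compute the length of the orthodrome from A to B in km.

866 km

Haversine: a = sin²(Δφ/2)+cos φ₁ cos φ₂ sin²(Δλ/2) = 0.00463;  σ = 2·atan2(√a,√(1−a))
σ = 7.800° → d = Rσ = 6361·0.13614 = 866 km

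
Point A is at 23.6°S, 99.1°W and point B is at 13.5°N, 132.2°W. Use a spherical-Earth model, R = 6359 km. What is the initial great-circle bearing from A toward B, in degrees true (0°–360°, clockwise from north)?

315.5°

θ = atan2( sin Δλ·cos φ₂ ,  cos φ₁ sin φ₂ − sin φ₁ cos φ₂ cos Δλ )
  = atan2(-0.5310, +0.5400) = 315.48°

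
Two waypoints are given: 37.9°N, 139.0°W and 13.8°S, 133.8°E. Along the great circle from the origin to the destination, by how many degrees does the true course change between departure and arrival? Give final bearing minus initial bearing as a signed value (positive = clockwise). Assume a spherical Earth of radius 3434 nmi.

At departure: θ₁ = atan2(sin Δλ cos φ₂, cos φ₁ sin φ₂ − sin φ₁ cos φ₂ cos Δλ) = 257.37°
At arrival: θ₂ = atan2(sin Δλ cos φ₁, −cos φ₂ sin φ₁ + sin φ₂ cos φ₁ cos Δλ) = 232.45°
Δθ = θ₂ − θ₁ = -24.9°

-24.9°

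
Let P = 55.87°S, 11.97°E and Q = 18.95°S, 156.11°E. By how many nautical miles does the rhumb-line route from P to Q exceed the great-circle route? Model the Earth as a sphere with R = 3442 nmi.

1009 nmi

Great circle: cos σ = sin φ₁ sin φ₂ + cos φ₁ cos φ₂ cos Δλ,  σ = 1.7328 rad → d_gc = 5964.19 nmi
Rhumb line: Δψ = +0.8441, q = Δφ/Δψ = 0.7634, d_rh = R√(Δφ²+q²Δλ²) = 6972.72 nmi
Excess = 6972.72 − 5964.19 = 1008.53 ≈ 1009 nmi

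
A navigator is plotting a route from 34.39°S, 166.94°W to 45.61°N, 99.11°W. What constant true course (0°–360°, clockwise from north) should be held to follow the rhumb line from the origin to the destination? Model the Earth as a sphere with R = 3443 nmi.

Δψ = ln[tan(π/4+φ₂/2)/tan(π/4+φ₁/2)] = +1.5364
Δλ = +1.1839 rad (taken the short way round)
course = atan2(Δλ, Δψ) = 37.62°

37.6°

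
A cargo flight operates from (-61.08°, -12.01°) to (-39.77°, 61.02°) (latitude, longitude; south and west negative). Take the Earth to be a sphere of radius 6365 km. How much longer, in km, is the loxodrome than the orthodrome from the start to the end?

238 km

Great circle: cos σ = sin φ₁ sin φ₂ + cos φ₁ cos φ₂ cos Δλ,  σ = 0.8387 rad → d_gc = 5338.4 km
Rhumb line: Δψ = +0.5976, q = Δφ/Δψ = 0.6224, d_rh = R√(Δφ²+q²Δλ²) = 5576.6 km
Excess = 5576.6 − 5338.4 = 238.2 ≈ 238 km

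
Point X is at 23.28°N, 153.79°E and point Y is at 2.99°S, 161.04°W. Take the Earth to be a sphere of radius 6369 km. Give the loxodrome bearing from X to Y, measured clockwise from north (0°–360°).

Δψ = ln[tan(π/4+φ₂/2)/tan(π/4+φ₁/2)] = -0.4702
Δλ = +0.7884 rad (taken the short way round)
course = atan2(Δλ, Δψ) = 120.81°

120.8°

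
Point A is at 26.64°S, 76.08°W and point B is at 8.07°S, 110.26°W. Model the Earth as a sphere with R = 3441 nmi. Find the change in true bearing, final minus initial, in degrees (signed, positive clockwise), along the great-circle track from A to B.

Initial bearing θ₁ = atan2(sin Δλ cos φ₂, cos φ₁ sin φ₂ − sin φ₁ cos φ₂ cos Δλ) = 293.49°
Final bearing θ₂ = (initial bearing from the destination back to the start) + 180° = 304.11°
Δθ = θ₂ − θ₁ = +10.6°

+10.6°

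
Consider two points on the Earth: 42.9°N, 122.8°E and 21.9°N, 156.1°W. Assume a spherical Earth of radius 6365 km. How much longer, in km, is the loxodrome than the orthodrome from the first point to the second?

Great circle: cos σ = sin φ₁ sin φ₂ + cos φ₁ cos φ₂ cos Δλ,  σ = 1.2035 rad → d_gc = 7660.5 km
Rhumb line: Δψ = -0.4386, q = Δφ/Δψ = 0.8357, d_rh = R√(Δφ²+q²Δλ²) = 7882.5 km
Excess = 7882.5 − 7660.5 = 222.0 ≈ 222 km

222 km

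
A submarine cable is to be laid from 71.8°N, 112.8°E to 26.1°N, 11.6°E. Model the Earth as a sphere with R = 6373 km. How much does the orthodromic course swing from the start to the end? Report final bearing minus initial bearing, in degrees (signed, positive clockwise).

Initial bearing θ₁ = atan2(sin Δλ cos φ₂, cos φ₁ sin φ₂ − sin φ₁ cos φ₂ cos Δλ) = 288.99°
Final bearing θ₂ = (initial bearing from the destination back to the start) + 180° = 199.20°
Δθ = θ₂ − θ₁ = -89.8°

-89.8°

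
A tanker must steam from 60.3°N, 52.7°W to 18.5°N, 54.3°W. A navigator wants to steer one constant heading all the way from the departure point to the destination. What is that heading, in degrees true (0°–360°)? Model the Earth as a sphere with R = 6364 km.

181.6°

Δψ = ln[tan(π/4+φ₂/2)/tan(π/4+φ₁/2)] = -0.9988
Δλ = -0.0279 rad (taken the short way round)
course = atan2(Δλ, Δψ) = 181.60°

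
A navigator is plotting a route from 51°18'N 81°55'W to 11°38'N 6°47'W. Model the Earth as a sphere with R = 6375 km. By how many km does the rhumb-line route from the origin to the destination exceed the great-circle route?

Great circle: cos σ = sin φ₁ sin φ₂ + cos φ₁ cos φ₂ cos Δλ,  σ = 1.2509 rad → d_gc = 7974.3 km
Rhumb line: Δψ = -0.8420, q = Δφ/Δψ = 0.8222, d_rh = R√(Δφ²+q²Δλ²) = 8168.4 km
Excess = 8168.4 − 7974.3 = 194.1 ≈ 194 km

194 km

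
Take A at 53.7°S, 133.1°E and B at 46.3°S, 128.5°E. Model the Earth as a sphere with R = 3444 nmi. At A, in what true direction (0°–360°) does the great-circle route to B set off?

336.4°

N = sin Δλ·cos φ₂ = -0.0554;  D = cos φ₁ sin φ₂ − sin φ₁ cos φ₂ cos Δλ = +0.1270
initial course = atan2(N, D) = 336.43°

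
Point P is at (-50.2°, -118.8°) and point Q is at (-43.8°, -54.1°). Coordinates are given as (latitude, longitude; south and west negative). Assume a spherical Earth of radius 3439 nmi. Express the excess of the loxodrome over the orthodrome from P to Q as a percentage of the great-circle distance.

Great circle: σ = 0.7536 rad → d_gc = Rσ = 2591.8 nmi
Rhumb: Δφ = +0.1117, Δλ = +1.1292, Δψ = +0.1641, q = Δφ/Δψ = 0.6808 → d_rh = R√(Δφ²+q²Δλ²) = 2671.7 nmi
Excess = (2671.7 − 2591.8) / 2591.8 = 79.9 / 2591.8 = 3.08% ≈ 3.1%

3.1%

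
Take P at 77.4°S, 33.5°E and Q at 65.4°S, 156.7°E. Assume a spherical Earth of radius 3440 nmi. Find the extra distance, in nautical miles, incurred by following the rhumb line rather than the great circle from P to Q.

400 nmi

Great circle: cos σ = sin φ₁ sin φ₂ + cos φ₁ cos φ₂ cos Δλ,  σ = 0.5779 rad → d_gc = 1988.0 nmi
Rhumb line: Δψ = +0.6805, q = Δφ/Δψ = 0.3078, d_rh = R√(Δφ²+q²Δλ²) = 2387.7 nmi
Excess = 2387.7 − 1988.0 = 399.7 ≈ 400 nmi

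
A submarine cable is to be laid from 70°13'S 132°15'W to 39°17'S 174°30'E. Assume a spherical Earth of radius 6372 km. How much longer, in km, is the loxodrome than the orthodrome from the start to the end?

Great circle: cos σ = sin φ₁ sin φ₂ + cos φ₁ cos φ₂ cos Δλ,  σ = 0.7189 rad → d_gc = 4580.8 km
Rhumb line: Δψ = +0.9999, q = Δφ/Δψ = 0.5400, d_rh = R√(Δφ²+q²Δλ²) = 4696.8 km
Excess = 4696.8 − 4580.8 = 116.0 ≈ 116 km

116 km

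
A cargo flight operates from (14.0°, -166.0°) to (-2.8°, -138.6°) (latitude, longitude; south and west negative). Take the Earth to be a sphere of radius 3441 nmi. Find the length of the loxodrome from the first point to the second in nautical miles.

1918 nmi

Δψ = ln[tan(π/4+φ₂/2)/tan(π/4+φ₁/2)] = -0.2957;  Δφ = -0.2932 rad,  Δλ = +0.4782 rad
q = Δφ/Δψ = 0.9916
d = R·√(Δφ² + q²Δλ²) = 3441·0.55753 = 1918 nmi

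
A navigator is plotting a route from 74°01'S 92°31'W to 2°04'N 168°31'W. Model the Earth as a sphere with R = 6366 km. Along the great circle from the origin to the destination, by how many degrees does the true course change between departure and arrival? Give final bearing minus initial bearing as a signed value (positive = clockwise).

+60.5°

At departure: θ₁ = atan2(sin Δλ cos φ₂, cos φ₁ sin φ₂ − sin φ₁ cos φ₂ cos Δλ) = 284.03°
At arrival: θ₂ = atan2(sin Δλ cos φ₁, −cos φ₂ sin φ₁ + sin φ₂ cos φ₁ cos Δλ) = 344.50°
Δθ = θ₂ − θ₁ = +60.5°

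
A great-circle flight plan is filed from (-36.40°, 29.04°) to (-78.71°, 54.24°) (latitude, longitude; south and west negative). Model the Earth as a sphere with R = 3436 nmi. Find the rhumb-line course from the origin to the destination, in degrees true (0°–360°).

Δψ = ln[tan(π/4+φ₂/2)/tan(π/4+φ₁/2)] = -1.6313
Δλ = +0.4398 rad (taken the short way round)
course = atan2(Δλ, Δψ) = 164.91°

164.9°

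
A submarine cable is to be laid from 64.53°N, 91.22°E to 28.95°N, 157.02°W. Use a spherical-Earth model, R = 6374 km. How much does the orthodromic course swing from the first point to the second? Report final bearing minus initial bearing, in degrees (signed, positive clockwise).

+96.9°

At departure: θ₁ = atan2(sin Δλ cos φ₂, cos φ₁ sin φ₂ − sin φ₁ cos φ₂ cos Δλ) = 58.35°
At arrival: θ₂ = atan2(sin Δλ cos φ₁, −cos φ₂ sin φ₁ + sin φ₂ cos φ₁ cos Δλ) = 155.27°
Δθ = θ₂ − θ₁ = +96.9°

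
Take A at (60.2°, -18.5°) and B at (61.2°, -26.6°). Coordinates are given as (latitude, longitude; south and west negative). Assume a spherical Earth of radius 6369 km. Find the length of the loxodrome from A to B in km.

Rhumb course C = atan2(Δλ, Δψ) with Δψ = ln[tan(π/4+φ₂/2)/tan(π/4+φ₁/2)] = +0.0357, Δλ = -0.1414 → C = 284.16°
d = R·|Δφ| / |cos C| = 6369·0.01745 / 0.24463 = 454 km

454 km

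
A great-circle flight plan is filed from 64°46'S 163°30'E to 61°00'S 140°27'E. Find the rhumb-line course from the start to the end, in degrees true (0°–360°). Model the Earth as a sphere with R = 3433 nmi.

Meridional parts: M(φ₁)=-1.4969, M(φ₂)=-1.3524 → ΔM = +0.1445;  Δλ = -0.4023 rad
tan C = Δλ / ΔM = -2.7849 → C = 289.75°

289.8°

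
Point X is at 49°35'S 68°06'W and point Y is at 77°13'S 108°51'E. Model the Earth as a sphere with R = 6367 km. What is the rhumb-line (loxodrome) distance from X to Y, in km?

8543 km

Rhumb course C = atan2(Δλ, Δψ) with Δψ = ln[tan(π/4+φ₂/2)/tan(π/4+φ₁/2)] = -1.1897, Δλ = +3.0884 → C = 111.07°
d = R·|Δφ| / |cos C| = 6367·0.48229 / 0.35946 = 8543 km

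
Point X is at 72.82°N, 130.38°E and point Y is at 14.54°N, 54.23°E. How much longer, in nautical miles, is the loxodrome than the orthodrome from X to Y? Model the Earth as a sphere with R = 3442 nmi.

Great circle: cos σ = sin φ₁ sin φ₂ + cos φ₁ cos φ₂ cos Δλ,  σ = 1.2574 rad → d_gc = 4327.95 nmi
Rhumb line: Δψ = -1.6336, q = Δφ/Δψ = 0.6227, d_rh = R√(Δφ²+q²Δλ²) = 4513.54 nmi
Excess = 4513.54 − 4327.95 = 185.59 ≈ 186 nmi

186 nmi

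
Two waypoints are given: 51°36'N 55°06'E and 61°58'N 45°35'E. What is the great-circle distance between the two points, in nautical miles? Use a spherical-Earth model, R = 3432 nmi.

cos σ = sin φ₁ sin φ₂ + cos φ₁ cos φ₂ cos Δλ
      = sin(51.60°)sin(61.97°) + cos(51.60°)cos(61.97°)cos(-9.52°) = 0.9797
σ = 11.576° → d = Rσ = 3432·0.20204 = 693 nmi

693 nmi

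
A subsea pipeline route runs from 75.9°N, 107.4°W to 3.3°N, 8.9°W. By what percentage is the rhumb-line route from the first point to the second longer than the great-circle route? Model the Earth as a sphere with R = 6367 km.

Great circle: σ = 1.5509 rad → d_gc = Rσ = 9874.7 km
Rhumb: Δφ = -1.2671, Δλ = +1.7191, Δψ = -2.0325, q = Δφ/Δψ = 0.6234 → d_rh = R√(Δφ²+q²Δλ²) = 10566.6 km
Excess = (10566.6 − 9874.7) / 9874.7 = 691.9 / 9874.7 = 7.01% ≈ 7.0%

7.0%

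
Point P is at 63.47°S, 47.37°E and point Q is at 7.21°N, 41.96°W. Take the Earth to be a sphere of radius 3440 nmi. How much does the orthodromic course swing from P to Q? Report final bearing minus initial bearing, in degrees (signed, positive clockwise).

+59.5°

Initial bearing θ₁ = atan2(sin Δλ cos φ₂, cos φ₁ sin φ₂ − sin φ₁ cos φ₂ cos Δλ) = 273.83°
Final bearing θ₂ = (initial bearing from the destination back to the start) + 180° = 333.31°
Δθ = θ₂ − θ₁ = +59.5°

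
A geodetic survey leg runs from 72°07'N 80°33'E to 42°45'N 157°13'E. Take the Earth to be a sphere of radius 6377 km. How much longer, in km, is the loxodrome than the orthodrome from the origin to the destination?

Great circle: cos σ = sin φ₁ sin φ₂ + cos φ₁ cos φ₂ cos Δλ,  σ = 0.7982 rad → d_gc = 5090.0 km
Rhumb line: Δψ = -1.0225, q = Δφ/Δψ = 0.5013, d_rh = R√(Δφ²+q²Δλ²) = 5383.3 km
Excess = 5383.3 − 5090.0 = 293.3 ≈ 293 km

293 km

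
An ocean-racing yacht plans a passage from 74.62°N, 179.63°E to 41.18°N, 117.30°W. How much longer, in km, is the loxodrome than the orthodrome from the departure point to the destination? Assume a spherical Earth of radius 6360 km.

184 km

Great circle: cos σ = sin φ₁ sin φ₂ + cos φ₁ cos φ₂ cos Δλ,  σ = 0.7594 rad → d_gc = 4829.7 km
Rhumb line: Δψ = -1.2122, q = Δφ/Δψ = 0.4815, d_rh = R√(Δφ²+q²Δλ²) = 5013.9 km
Excess = 5013.9 − 4829.7 = 184.2 ≈ 184 km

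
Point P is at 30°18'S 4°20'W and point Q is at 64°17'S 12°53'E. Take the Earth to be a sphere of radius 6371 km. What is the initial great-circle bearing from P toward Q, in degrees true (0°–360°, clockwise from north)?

167.3°

θ = atan2( sin Δλ·cos φ₂ ,  cos φ₁ sin φ₂ − sin φ₁ cos φ₂ cos Δλ )
  = atan2(+0.1284, -0.5688) = 167.28°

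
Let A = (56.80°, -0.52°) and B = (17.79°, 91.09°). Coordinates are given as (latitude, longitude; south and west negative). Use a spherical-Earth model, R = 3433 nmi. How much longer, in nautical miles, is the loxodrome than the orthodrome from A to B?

Great circle: cos σ = sin φ₁ sin φ₂ + cos φ₁ cos φ₂ cos Δλ,  σ = 1.3274 rad → d_gc = 4556.9 nmi
Rhumb line: Δψ = -0.8947, q = Δφ/Δψ = 0.7610, d_rh = R√(Δφ²+q²Δλ²) = 4786.6 nmi
Excess = 4786.6 − 4556.9 = 229.7 ≈ 230 nmi

230 nmi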